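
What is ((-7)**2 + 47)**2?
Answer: 9216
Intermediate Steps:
((-7)**2 + 47)**2 = (49 + 47)**2 = 96**2 = 9216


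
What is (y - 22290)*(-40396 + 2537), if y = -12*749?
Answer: 1184153802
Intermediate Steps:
y = -8988
(y - 22290)*(-40396 + 2537) = (-8988 - 22290)*(-40396 + 2537) = -31278*(-37859) = 1184153802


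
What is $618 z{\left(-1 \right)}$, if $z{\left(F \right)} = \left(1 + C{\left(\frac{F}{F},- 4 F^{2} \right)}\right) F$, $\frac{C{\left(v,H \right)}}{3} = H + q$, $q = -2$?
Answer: $10506$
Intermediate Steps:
$C{\left(v,H \right)} = -6 + 3 H$ ($C{\left(v,H \right)} = 3 \left(H - 2\right) = 3 \left(-2 + H\right) = -6 + 3 H$)
$z{\left(F \right)} = F \left(-5 - 12 F^{2}\right)$ ($z{\left(F \right)} = \left(1 + \left(-6 + 3 \left(- 4 F^{2}\right)\right)\right) F = \left(1 - \left(6 + 12 F^{2}\right)\right) F = \left(-5 - 12 F^{2}\right) F = F \left(-5 - 12 F^{2}\right)$)
$618 z{\left(-1 \right)} = 618 \left(- (-5 - 12 \left(-1\right)^{2})\right) = 618 \left(- (-5 - 12)\right) = 618 \left(\left(-1\right) \left(-17\right)\right) = 618 \cdot 17 = 10506$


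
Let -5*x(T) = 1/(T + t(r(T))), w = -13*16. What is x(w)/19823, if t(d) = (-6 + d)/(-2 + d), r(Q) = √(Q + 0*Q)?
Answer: (I + 2*√13)/(99115*(205*I + 414*√13)) ≈ 4.8749e-8 + 6.4096e-11*I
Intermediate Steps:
r(Q) = √Q (r(Q) = √(Q + 0) = √Q)
t(d) = (-6 + d)/(-2 + d)
w = -208
x(T) = -1/(5*(T + (-6 + √T)/(-2 + √T)))
x(w)/19823 = ((2 - √(-208))/(5*(-6 + √(-208) - 208*(-2 + √(-208)))))/19823 = ((2 - 4*I*√13)/(5*(-6 + 4*I*√13 - 208*(-2 + 4*I*√13))))*(1/19823) = ((2 - 4*I*√13)/(5*(-6 + 4*I*√13 + (416 - 832*I*√13))))*(1/19823) = ((2 - 4*I*√13)/(5*(410 - 828*I*√13)))*(1/19823) = (2 - 4*I*√13)/(99115*(410 - 828*I*√13))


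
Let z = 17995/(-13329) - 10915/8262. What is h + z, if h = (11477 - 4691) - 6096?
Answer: 8410170655/12236022 ≈ 687.33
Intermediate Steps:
h = 690 (h = 6786 - 6096 = 690)
z = -32684525/12236022 (z = 17995*(-1/13329) - 10915*1/8262 = -17995/13329 - 10915/8262 = -32684525/12236022 ≈ -2.6712)
h + z = 690 - 32684525/12236022 = 8410170655/12236022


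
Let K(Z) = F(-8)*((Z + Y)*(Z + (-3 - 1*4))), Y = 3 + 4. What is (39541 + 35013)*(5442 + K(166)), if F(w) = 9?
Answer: 18862534770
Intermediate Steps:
Y = 7
K(Z) = 9*(-7 + Z)*(7 + Z) (K(Z) = 9*((Z + 7)*(Z + (-3 - 1*4))) = 9*((7 + Z)*(Z + (-3 - 4))) = 9*((7 + Z)*(Z - 7)) = 9*((7 + Z)*(-7 + Z)) = 9*((-7 + Z)*(7 + Z)) = 9*(-7 + Z)*(7 + Z))
(39541 + 35013)*(5442 + K(166)) = (39541 + 35013)*(5442 + (-441 + 9*166²)) = 74554*(5442 + (-441 + 9*27556)) = 74554*(5442 + (-441 + 248004)) = 74554*(5442 + 247563) = 74554*253005 = 18862534770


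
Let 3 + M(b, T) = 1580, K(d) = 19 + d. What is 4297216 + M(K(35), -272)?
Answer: 4298793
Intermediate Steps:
M(b, T) = 1577 (M(b, T) = -3 + 1580 = 1577)
4297216 + M(K(35), -272) = 4297216 + 1577 = 4298793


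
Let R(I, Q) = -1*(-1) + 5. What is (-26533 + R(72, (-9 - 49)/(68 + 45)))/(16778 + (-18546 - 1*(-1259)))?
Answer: 26527/509 ≈ 52.116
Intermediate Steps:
R(I, Q) = 6 (R(I, Q) = 1 + 5 = 6)
(-26533 + R(72, (-9 - 49)/(68 + 45)))/(16778 + (-18546 - 1*(-1259))) = (-26533 + 6)/(16778 + (-18546 - 1*(-1259))) = -26527/(16778 + (-18546 + 1259)) = -26527/(16778 - 17287) = -26527/(-509) = -26527*(-1/509) = 26527/509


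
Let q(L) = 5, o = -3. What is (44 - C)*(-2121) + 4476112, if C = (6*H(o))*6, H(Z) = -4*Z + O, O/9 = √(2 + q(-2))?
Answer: 5299060 + 687204*√7 ≈ 7.1172e+6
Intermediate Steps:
O = 9*√7 (O = 9*√(2 + 5) = 9*√7 ≈ 23.812)
H(Z) = -4*Z + 9*√7
C = 432 + 324*√7 (C = (6*(-4*(-3) + 9*√7))*6 = (6*(12 + 9*√7))*6 = (72 + 54*√7)*6 = 432 + 324*√7 ≈ 1289.2)
(44 - C)*(-2121) + 4476112 = (44 - (432 + 324*√7))*(-2121) + 4476112 = (44 + (-432 - 324*√7))*(-2121) + 4476112 = (-388 - 324*√7)*(-2121) + 4476112 = (822948 + 687204*√7) + 4476112 = 5299060 + 687204*√7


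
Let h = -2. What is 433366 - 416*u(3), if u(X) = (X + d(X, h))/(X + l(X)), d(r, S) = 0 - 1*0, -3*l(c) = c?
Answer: 432742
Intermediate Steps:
l(c) = -c/3
d(r, S) = 0 (d(r, S) = 0 + 0 = 0)
u(X) = 3/2 (u(X) = (X + 0)/(X - X/3) = X/((2*X/3)) = X*(3/(2*X)) = 3/2)
433366 - 416*u(3) = 433366 - 416*3/2 = 433366 - 1*624 = 433366 - 624 = 432742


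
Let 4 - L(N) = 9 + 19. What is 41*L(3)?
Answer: -984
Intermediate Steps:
L(N) = -24 (L(N) = 4 - (9 + 19) = 4 - 1*28 = 4 - 28 = -24)
41*L(3) = 41*(-24) = -984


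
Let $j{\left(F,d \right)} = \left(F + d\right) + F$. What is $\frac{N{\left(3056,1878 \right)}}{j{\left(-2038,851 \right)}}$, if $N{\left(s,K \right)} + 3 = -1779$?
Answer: $\frac{594}{1075} \approx 0.55256$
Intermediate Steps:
$j{\left(F,d \right)} = d + 2 F$
$N{\left(s,K \right)} = -1782$ ($N{\left(s,K \right)} = -3 - 1779 = -1782$)
$\frac{N{\left(3056,1878 \right)}}{j{\left(-2038,851 \right)}} = - \frac{1782}{851 + 2 \left(-2038\right)} = - \frac{1782}{851 - 4076} = - \frac{1782}{-3225} = \left(-1782\right) \left(- \frac{1}{3225}\right) = \frac{594}{1075}$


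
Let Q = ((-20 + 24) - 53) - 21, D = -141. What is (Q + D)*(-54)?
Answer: 11394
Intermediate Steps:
Q = -70 (Q = (4 - 53) - 21 = -49 - 21 = -70)
(Q + D)*(-54) = (-70 - 141)*(-54) = -211*(-54) = 11394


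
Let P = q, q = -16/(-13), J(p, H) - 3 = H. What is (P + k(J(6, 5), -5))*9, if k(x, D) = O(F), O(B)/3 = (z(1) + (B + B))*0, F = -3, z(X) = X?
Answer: 144/13 ≈ 11.077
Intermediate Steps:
J(p, H) = 3 + H
O(B) = 0 (O(B) = 3*((1 + (B + B))*0) = 3*((1 + 2*B)*0) = 3*0 = 0)
k(x, D) = 0
q = 16/13 (q = -16*(-1/13) = 16/13 ≈ 1.2308)
P = 16/13 ≈ 1.2308
(P + k(J(6, 5), -5))*9 = (16/13 + 0)*9 = (16/13)*9 = 144/13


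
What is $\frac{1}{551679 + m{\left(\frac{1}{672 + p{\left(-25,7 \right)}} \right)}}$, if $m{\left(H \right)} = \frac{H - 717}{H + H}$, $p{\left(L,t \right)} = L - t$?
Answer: $\frac{2}{644479} \approx 3.1033 \cdot 10^{-6}$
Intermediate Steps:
$m{\left(H \right)} = \frac{-717 + H}{2 H}$
$\frac{1}{551679 + m{\left(\frac{1}{672 + p{\left(-25,7 \right)}} \right)}} = \frac{1}{551679 + \frac{-717 + \frac{1}{672 - 32}}{2 \frac{1}{672 - 32}}} = \frac{1}{551679 + \frac{-717 + \frac{1}{640}}{2 \cdot \frac{1}{640}}} = \frac{1}{551679 + \frac{\frac{1}{\frac{1}{640}} \left(-717 + \frac{1}{640}\right)}{2}} = \frac{1}{551679 + \frac{1}{2} \cdot 640 \left(- \frac{458879}{640}\right)} = \frac{1}{551679 - \frac{458879}{2}} = \frac{1}{\frac{644479}{2}} = \frac{2}{644479}$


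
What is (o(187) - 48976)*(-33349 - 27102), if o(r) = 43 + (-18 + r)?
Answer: 2947832564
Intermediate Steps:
o(r) = 25 + r
(o(187) - 48976)*(-33349 - 27102) = ((25 + 187) - 48976)*(-33349 - 27102) = (212 - 48976)*(-60451) = -48764*(-60451) = 2947832564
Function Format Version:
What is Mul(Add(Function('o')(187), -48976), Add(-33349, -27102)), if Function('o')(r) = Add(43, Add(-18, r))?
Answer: 2947832564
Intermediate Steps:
Function('o')(r) = Add(25, r)
Mul(Add(Function('o')(187), -48976), Add(-33349, -27102)) = Mul(Add(Add(25, 187), -48976), Add(-33349, -27102)) = Mul(Add(212, -48976), -60451) = Mul(-48764, -60451) = 2947832564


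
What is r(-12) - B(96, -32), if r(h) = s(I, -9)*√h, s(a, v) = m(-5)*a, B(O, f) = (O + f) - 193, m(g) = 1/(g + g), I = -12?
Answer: 129 + 12*I*√3/5 ≈ 129.0 + 4.1569*I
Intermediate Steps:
m(g) = 1/(2*g)
B(O, f) = -193 + O + f
s(a, v) = -a/10 (s(a, v) = ((½)/(-5))*a = ((½)*(-⅕))*a = -a/10)
r(h) = 6*√h/5 (r(h) = (-⅒*(-12))*√h = 6*√h/5)
r(-12) - B(96, -32) = 6*√(-12)/5 - (-193 + 96 - 32) = 6*(2*I*√3)/5 - 1*(-129) = 12*I*√3/5 + 129 = 129 + 12*I*√3/5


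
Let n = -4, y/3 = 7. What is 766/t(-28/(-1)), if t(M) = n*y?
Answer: -383/42 ≈ -9.1190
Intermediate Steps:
y = 21 (y = 3*7 = 21)
t(M) = -84 (t(M) = -4*21 = -84)
766/t(-28/(-1)) = 766/(-84) = 766*(-1/84) = -383/42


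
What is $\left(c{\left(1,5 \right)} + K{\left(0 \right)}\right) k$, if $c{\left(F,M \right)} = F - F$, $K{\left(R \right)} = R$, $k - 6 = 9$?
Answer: $0$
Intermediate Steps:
$k = 15$ ($k = 6 + 9 = 15$)
$c{\left(F,M \right)} = 0$
$\left(c{\left(1,5 \right)} + K{\left(0 \right)}\right) k = \left(0 + 0\right) 15 = 0 \cdot 15 = 0$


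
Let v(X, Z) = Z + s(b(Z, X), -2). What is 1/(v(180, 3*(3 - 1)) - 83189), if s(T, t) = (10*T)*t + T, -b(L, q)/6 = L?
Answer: -1/82499 ≈ -1.2121e-5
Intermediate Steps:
b(L, q) = -6*L
s(T, t) = T + 10*T*t (s(T, t) = 10*T*t + T = T + 10*T*t)
v(X, Z) = 115*Z (v(X, Z) = Z + (-6*Z)*(1 + 10*(-2)) = Z + (-6*Z)*(1 - 20) = Z - 6*Z*(-19) = Z + 114*Z = 115*Z)
1/(v(180, 3*(3 - 1)) - 83189) = 1/(115*(3*(3 - 1)) - 83189) = 1/(115*(3*2) - 83189) = 1/(115*6 - 83189) = 1/(690 - 83189) = 1/(-82499) = -1/82499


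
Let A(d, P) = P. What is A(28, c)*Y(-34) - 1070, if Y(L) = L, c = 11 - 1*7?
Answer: -1206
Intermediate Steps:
c = 4 (c = 11 - 7 = 4)
A(28, c)*Y(-34) - 1070 = 4*(-34) - 1070 = -136 - 1070 = -1206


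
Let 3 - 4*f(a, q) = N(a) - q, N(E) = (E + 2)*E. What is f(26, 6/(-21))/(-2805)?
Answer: 5077/78540 ≈ 0.064642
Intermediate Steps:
N(E) = E*(2 + E) (N(E) = (2 + E)*E = E*(2 + E))
f(a, q) = ¾ + q/4 - a*(2 + a)/4 (f(a, q) = ¾ - (a*(2 + a) - q)/4 = ¾ - (-q + a*(2 + a))/4 = ¾ + (q/4 - a*(2 + a)/4) = ¾ + q/4 - a*(2 + a)/4)
f(26, 6/(-21))/(-2805) = (¾ + (6/(-21))/4 - ¼*26*(2 + 26))/(-2805) = (¾ + (6*(-1/21))/4 - ¼*26*28)*(-1/2805) = (¾ + (¼)*(-2/7) - 182)*(-1/2805) = (¾ - 1/14 - 182)*(-1/2805) = -5077/28*(-1/2805) = 5077/78540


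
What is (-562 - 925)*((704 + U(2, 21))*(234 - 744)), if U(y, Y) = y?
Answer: 535409220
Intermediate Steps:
(-562 - 925)*((704 + U(2, 21))*(234 - 744)) = (-562 - 925)*((704 + 2)*(234 - 744)) = -1049822*(-510) = -1487*(-360060) = 535409220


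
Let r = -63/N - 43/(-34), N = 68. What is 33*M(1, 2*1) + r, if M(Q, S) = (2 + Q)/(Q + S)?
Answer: 2267/68 ≈ 33.338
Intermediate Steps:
M(Q, S) = (2 + Q)/(Q + S)
r = 23/68 (r = -63/68 - 43/(-34) = -63*1/68 - 43*(-1/34) = -63/68 + 43/34 = 23/68 ≈ 0.33824)
33*M(1, 2*1) + r = 33*((2 + 1)/(1 + 2*1)) + 23/68 = 33*(3/(1 + 2)) + 23/68 = 33*(3/3) + 23/68 = 33*((⅓)*3) + 23/68 = 33*1 + 23/68 = 33 + 23/68 = 2267/68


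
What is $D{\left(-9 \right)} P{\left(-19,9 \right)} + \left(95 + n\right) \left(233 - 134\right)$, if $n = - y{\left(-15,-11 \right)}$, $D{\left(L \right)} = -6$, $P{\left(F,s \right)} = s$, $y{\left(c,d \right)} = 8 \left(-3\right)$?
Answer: $11727$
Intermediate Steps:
$y{\left(c,d \right)} = -24$
$n = 24$ ($n = \left(-1\right) \left(-24\right) = 24$)
$D{\left(-9 \right)} P{\left(-19,9 \right)} + \left(95 + n\right) \left(233 - 134\right) = \left(-6\right) 9 + \left(95 + 24\right) \left(233 - 134\right) = -54 + 119 \cdot 99 = -54 + 11781 = 11727$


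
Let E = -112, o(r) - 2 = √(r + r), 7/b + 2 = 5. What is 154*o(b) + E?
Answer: 196 + 154*√42/3 ≈ 528.68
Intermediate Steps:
b = 7/3 (b = 7/(-2 + 5) = 7/3 ≈ 2.3333)
o(r) = 2 + √2*√r (o(r) = 2 + √(r + r) = 2 + √(2*r) = 2 + √2*√r)
154*o(b) + E = 154*(2 + √2*√(7/3)) - 112 = 154*(2 + √2*(√21/3)) - 112 = 154*(2 + √42/3) - 112 = (308 + 154*√42/3) - 112 = 196 + 154*√42/3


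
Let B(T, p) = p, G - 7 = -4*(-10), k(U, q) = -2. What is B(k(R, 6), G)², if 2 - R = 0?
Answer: 2209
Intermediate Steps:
R = 2 (R = 2 - 1*0 = 2 + 0 = 2)
G = 47 (G = 7 - 4*(-10) = 7 + 40 = 47)
B(k(R, 6), G)² = 47² = 2209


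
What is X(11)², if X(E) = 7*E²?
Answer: 717409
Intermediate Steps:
X(11)² = (7*11²)² = (7*121)² = 847² = 717409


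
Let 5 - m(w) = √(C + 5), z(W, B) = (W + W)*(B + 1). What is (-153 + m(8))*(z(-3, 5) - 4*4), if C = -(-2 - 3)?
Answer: 7696 + 52*√10 ≈ 7860.4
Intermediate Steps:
z(W, B) = 2*W*(1 + B) (z(W, B) = (2*W)*(1 + B) = 2*W*(1 + B))
C = 5 (C = -1*(-5) = 5)
m(w) = 5 - √10 (m(w) = 5 - √(5 + 5) = 5 - √10)
(-153 + m(8))*(z(-3, 5) - 4*4) = (-153 + (5 - √10))*(2*(-3)*(1 + 5) - 4*4) = (-148 - √10)*(2*(-3)*6 - 16) = (-148 - √10)*(-36 - 16) = (-148 - √10)*(-52) = 7696 + 52*√10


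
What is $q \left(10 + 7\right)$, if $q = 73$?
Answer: $1241$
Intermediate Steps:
$q \left(10 + 7\right) = 73 \left(10 + 7\right) = 73 \cdot 17 = 1241$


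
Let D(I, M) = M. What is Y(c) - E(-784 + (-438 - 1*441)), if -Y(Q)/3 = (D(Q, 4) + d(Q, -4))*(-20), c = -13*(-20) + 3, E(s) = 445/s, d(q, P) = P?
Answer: 445/1663 ≈ 0.26759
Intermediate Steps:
c = 263 (c = 260 + 3 = 263)
Y(Q) = 0 (Y(Q) = -3*(4 - 4)*(-20) = -0*(-20) = -3*0 = 0)
Y(c) - E(-784 + (-438 - 1*441)) = 0 - 445/(-784 + (-438 - 1*441)) = 0 - 445/(-784 + (-438 - 441)) = 0 - 445/(-784 - 879) = 0 - 445/(-1663) = 0 - 445*(-1)/1663 = 0 - 1*(-445/1663) = 0 + 445/1663 = 445/1663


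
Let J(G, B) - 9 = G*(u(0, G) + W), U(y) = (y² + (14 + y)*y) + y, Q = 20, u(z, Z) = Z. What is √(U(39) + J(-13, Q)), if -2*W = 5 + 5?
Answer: 3*√430 ≈ 62.209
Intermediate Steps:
W = -5 (W = -(5 + 5)/2 = -½*10 = -5)
U(y) = y + y² + y*(14 + y) (U(y) = (y² + y*(14 + y)) + y = y + y² + y*(14 + y))
J(G, B) = 9 + G*(-5 + G) (J(G, B) = 9 + G*(G - 5) = 9 + G*(-5 + G))
√(U(39) + J(-13, Q)) = √(39*(15 + 2*39) + (9 + (-13)² - 5*(-13))) = √(39*(15 + 78) + (9 + 169 + 65)) = √(39*93 + 243) = √(3627 + 243) = √3870 = 3*√430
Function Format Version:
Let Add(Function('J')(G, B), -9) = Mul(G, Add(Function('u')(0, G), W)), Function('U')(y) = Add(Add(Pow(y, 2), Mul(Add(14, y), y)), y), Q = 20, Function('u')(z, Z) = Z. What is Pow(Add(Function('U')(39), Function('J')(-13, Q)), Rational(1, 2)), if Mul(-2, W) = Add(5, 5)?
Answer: Mul(3, Pow(430, Rational(1, 2))) ≈ 62.209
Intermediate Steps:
W = -5 (W = Mul(Rational(-1, 2), Add(5, 5)) = Mul(Rational(-1, 2), 10) = -5)
Function('U')(y) = Add(y, Pow(y, 2), Mul(y, Add(14, y))) (Function('U')(y) = Add(Add(Pow(y, 2), Mul(y, Add(14, y))), y) = Add(y, Pow(y, 2), Mul(y, Add(14, y))))
Function('J')(G, B) = Add(9, Mul(G, Add(-5, G))) (Function('J')(G, B) = Add(9, Mul(G, Add(G, -5))) = Add(9, Mul(G, Add(-5, G))))
Pow(Add(Function('U')(39), Function('J')(-13, Q)), Rational(1, 2)) = Pow(Add(Mul(39, Add(15, Mul(2, 39))), Add(9, Pow(-13, 2), Mul(-5, -13))), Rational(1, 2)) = Pow(Add(Mul(39, Add(15, 78)), Add(9, 169, 65)), Rational(1, 2)) = Pow(Add(Mul(39, 93), 243), Rational(1, 2)) = Pow(Add(3627, 243), Rational(1, 2)) = Pow(3870, Rational(1, 2)) = Mul(3, Pow(430, Rational(1, 2)))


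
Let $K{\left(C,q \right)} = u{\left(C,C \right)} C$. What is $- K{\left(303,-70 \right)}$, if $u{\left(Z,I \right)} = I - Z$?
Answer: $0$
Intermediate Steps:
$K{\left(C,q \right)} = 0$ ($K{\left(C,q \right)} = \left(C - C\right) C = 0 C = 0$)
$- K{\left(303,-70 \right)} = \left(-1\right) 0 = 0$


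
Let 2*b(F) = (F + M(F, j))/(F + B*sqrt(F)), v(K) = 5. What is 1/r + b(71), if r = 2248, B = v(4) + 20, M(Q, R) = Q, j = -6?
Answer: -79527/622696 + 25*sqrt(71)/554 ≈ 0.25253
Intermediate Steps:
B = 25 (B = 5 + 20 = 25)
b(F) = F/(F + 25*sqrt(F)) (b(F) = ((F + F)/(F + 25*sqrt(F)))/2 = ((2*F)/(F + 25*sqrt(F)))/2 = (2*F/(F + 25*sqrt(F)))/2 = F/(F + 25*sqrt(F)))
1/r + b(71) = 1/2248 + 71/(71 + 25*sqrt(71))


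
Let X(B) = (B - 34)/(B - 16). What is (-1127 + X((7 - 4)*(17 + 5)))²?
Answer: 792929281/625 ≈ 1.2687e+6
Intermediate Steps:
X(B) = (-34 + B)/(-16 + B)
(-1127 + X((7 - 4)*(17 + 5)))² = (-1127 + (-34 + (7 - 4)*(17 + 5))/(-16 + (7 - 4)*(17 + 5)))² = (-1127 + (-34 + 3*22)/(-16 + 3*22))² = (-1127 + (-34 + 66)/(-16 + 66))² = (-1127 + 32/50)² = (-1127 + (1/50)*32)² = (-1127 + 16/25)² = (-28159/25)² = 792929281/625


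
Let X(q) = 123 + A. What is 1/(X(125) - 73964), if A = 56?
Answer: -1/73785 ≈ -1.3553e-5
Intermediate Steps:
X(q) = 179 (X(q) = 123 + 56 = 179)
1/(X(125) - 73964) = 1/(179 - 73964) = 1/(-73785) = -1/73785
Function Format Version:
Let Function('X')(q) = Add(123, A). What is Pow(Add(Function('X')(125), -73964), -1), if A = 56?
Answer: Rational(-1, 73785) ≈ -1.3553e-5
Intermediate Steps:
Function('X')(q) = 179 (Function('X')(q) = Add(123, 56) = 179)
Pow(Add(Function('X')(125), -73964), -1) = Pow(Add(179, -73964), -1) = Pow(-73785, -1) = Rational(-1, 73785)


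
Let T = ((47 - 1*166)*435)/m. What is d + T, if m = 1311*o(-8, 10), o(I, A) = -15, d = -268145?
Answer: -351534644/1311 ≈ -2.6814e+5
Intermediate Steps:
m = -19665 (m = 1311*(-15) = -19665)
T = 3451/1311 (T = ((47 - 1*166)*435)/(-19665) = ((47 - 166)*435)*(-1/19665) = -119*435*(-1/19665) = -51765*(-1/19665) = 3451/1311 ≈ 2.6323)
d + T = -268145 + 3451/1311 = -351534644/1311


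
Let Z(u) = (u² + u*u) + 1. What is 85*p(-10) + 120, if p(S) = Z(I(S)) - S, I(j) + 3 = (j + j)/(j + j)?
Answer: 1735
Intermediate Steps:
I(j) = -2 (I(j) = -3 + (j + j)/(j + j) = -3 + (2*j)/((2*j)) = -3 + (2*j)*(1/(2*j)) = -3 + 1 = -2)
Z(u) = 1 + 2*u² (Z(u) = (u² + u²) + 1 = 2*u² + 1 = 1 + 2*u²)
p(S) = 9 - S (p(S) = (1 + 2*(-2)²) - S = (1 + 2*4) - S = (1 + 8) - S = 9 - S)
85*p(-10) + 120 = 85*(9 - 1*(-10)) + 120 = 85*(9 + 10) + 120 = 85*19 + 120 = 1615 + 120 = 1735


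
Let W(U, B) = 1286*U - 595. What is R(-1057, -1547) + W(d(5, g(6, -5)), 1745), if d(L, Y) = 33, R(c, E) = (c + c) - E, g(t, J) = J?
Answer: 41276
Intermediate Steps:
R(c, E) = -E + 2*c (R(c, E) = 2*c - E = -E + 2*c)
W(U, B) = -595 + 1286*U
R(-1057, -1547) + W(d(5, g(6, -5)), 1745) = (-1*(-1547) + 2*(-1057)) + (-595 + 1286*33) = (1547 - 2114) + (-595 + 42438) = -567 + 41843 = 41276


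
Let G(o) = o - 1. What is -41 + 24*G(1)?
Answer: -41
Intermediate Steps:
G(o) = -1 + o
-41 + 24*G(1) = -41 + 24*(-1 + 1) = -41 + 24*0 = -41 + 0 = -41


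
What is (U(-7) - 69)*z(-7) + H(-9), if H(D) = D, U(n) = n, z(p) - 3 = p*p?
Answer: -3961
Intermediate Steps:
z(p) = 3 + p**2 (z(p) = 3 + p*p = 3 + p**2)
(U(-7) - 69)*z(-7) + H(-9) = (-7 - 69)*(3 + (-7)**2) - 9 = -76*(3 + 49) - 9 = -76*52 - 9 = -3952 - 9 = -3961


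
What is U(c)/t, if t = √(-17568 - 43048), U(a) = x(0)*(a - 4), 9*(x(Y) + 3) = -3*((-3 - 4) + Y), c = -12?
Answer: -8*I*√15154/22731 ≈ -0.043325*I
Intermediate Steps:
x(Y) = -⅔ - Y/3 (x(Y) = -3 + (-3*((-3 - 4) + Y))/9 = -3 + (-3*(-7 + Y))/9 = -3 + (21 - 3*Y)/9 = -3 + (7/3 - Y/3) = -⅔ - Y/3)
U(a) = 8/3 - 2*a/3 (U(a) = (-⅔ - ⅓*0)*(a - 4) = (-⅔ + 0)*(-4 + a) = -2*(-4 + a)/3 = 8/3 - 2*a/3)
t = 2*I*√15154 (t = √(-60616) = 2*I*√15154 ≈ 246.2*I)
U(c)/t = (8/3 - ⅔*(-12))/((2*I*√15154)) = (8/3 + 8)*(-I*√15154/30308) = 32*(-I*√15154/30308)/3 = -8*I*√15154/22731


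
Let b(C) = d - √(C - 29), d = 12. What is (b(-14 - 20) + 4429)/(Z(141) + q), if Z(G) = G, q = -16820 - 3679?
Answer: -4441/20358 + I*√7/6786 ≈ -0.21815 + 0.00038988*I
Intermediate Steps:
q = -20499
b(C) = 12 - √(-29 + C) (b(C) = 12 - √(C - 29) = 12 - √(-29 + C))
(b(-14 - 20) + 4429)/(Z(141) + q) = ((12 - √(-29 + (-14 - 20))) + 4429)/(141 - 20499) = ((12 - √(-29 - 34)) + 4429)/(-20358) = ((12 - √(-63)) + 4429)*(-1/20358) = ((12 - 3*I*√7) + 4429)*(-1/20358) = (4441 - 3*I*√7)*(-1/20358) = -4441/20358 + I*√7/6786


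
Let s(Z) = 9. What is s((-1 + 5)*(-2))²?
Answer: 81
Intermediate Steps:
s((-1 + 5)*(-2))² = 9² = 81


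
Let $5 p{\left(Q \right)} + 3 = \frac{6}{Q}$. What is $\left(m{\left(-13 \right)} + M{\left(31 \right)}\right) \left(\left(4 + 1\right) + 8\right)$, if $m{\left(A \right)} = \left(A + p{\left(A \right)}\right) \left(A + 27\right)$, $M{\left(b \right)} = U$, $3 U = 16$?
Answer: $- \frac{7268}{3} \approx -2422.7$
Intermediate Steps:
$U = \frac{16}{3}$ ($U = \frac{1}{3} \cdot 16 = \frac{16}{3} \approx 5.3333$)
$p{\left(Q \right)} = - \frac{3}{5} + \frac{6}{5 Q}$ ($p{\left(Q \right)} = - \frac{3}{5} + \frac{6 \frac{1}{Q}}{5} = - \frac{3}{5} + \frac{6}{5 Q}$)
$M{\left(b \right)} = \frac{16}{3}$
$m{\left(A \right)} = \left(27 + A\right) \left(A + \frac{3 \left(2 - A\right)}{5 A}\right)$ ($m{\left(A \right)} = \left(A + \frac{3 \left(2 - A\right)}{5 A}\right) \left(A + 27\right) = \left(A + \frac{3 \left(2 - A\right)}{5 A}\right) \left(27 + A\right) = \left(27 + A\right) \left(A + \frac{3 \left(2 - A\right)}{5 A}\right)$)
$\left(m{\left(-13 \right)} + M{\left(31 \right)}\right) \left(\left(4 + 1\right) + 8\right) = \left(\left(-15 + \left(-13\right)^{2} + \frac{132}{5} \left(-13\right) + \frac{162}{5 \left(-13\right)}\right) + \frac{16}{3}\right) \left(\left(4 + 1\right) + 8\right) = \left(\left(-15 + 169 - \frac{1716}{5} + \frac{162}{5} \left(- \frac{1}{13}\right)\right) + \frac{16}{3}\right) \left(5 + 8\right) = \left(\left(-15 + 169 - \frac{1716}{5} - \frac{162}{65}\right) + \frac{16}{3}\right) 13 = \left(- \frac{2492}{13} + \frac{16}{3}\right) 13 = \left(- \frac{7268}{39}\right) 13 = - \frac{7268}{3}$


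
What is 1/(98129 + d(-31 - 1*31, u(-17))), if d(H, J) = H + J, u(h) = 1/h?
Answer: 17/1667138 ≈ 1.0197e-5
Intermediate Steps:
1/(98129 + d(-31 - 1*31, u(-17))) = 1/(98129 + ((-31 - 1*31) + 1/(-17))) = 1/(98129 + ((-31 - 31) - 1/17)) = 1/(98129 + (-62 - 1/17)) = 1/(98129 - 1055/17) = 1/(1667138/17) = 17/1667138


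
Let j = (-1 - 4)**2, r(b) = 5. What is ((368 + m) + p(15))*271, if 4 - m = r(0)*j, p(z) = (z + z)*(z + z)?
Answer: 310837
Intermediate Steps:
p(z) = 4*z**2 (p(z) = (2*z)*(2*z) = 4*z**2)
j = 25 (j = (-5)**2 = 25)
m = -121 (m = 4 - 5*25 = 4 - 1*125 = 4 - 125 = -121)
((368 + m) + p(15))*271 = ((368 - 121) + 4*15**2)*271 = (247 + 4*225)*271 = (247 + 900)*271 = 1147*271 = 310837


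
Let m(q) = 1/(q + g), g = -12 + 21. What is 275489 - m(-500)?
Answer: 135265100/491 ≈ 2.7549e+5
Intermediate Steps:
g = 9
m(q) = 1/(9 + q) (m(q) = 1/(q + 9) = 1/(9 + q))
275489 - m(-500) = 275489 - 1/(9 - 500) = 275489 - 1/(-491) = 275489 - 1*(-1/491) = 275489 + 1/491 = 135265100/491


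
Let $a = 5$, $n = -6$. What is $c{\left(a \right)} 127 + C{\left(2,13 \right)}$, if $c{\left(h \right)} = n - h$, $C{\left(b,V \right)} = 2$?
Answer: $-1395$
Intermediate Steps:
$c{\left(h \right)} = -6 - h$
$c{\left(a \right)} 127 + C{\left(2,13 \right)} = \left(-6 - 5\right) 127 + 2 = \left(-11\right) 127 + 2 = -1397 + 2 = -1395$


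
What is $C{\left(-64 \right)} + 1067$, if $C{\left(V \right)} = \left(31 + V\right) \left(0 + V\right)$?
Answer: $3179$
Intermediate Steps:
$C{\left(V \right)} = V \left(31 + V\right)$ ($C{\left(V \right)} = \left(31 + V\right) V = V \left(31 + V\right)$)
$C{\left(-64 \right)} + 1067 = - 64 \left(31 - 64\right) + 1067 = \left(-64\right) \left(-33\right) + 1067 = 2112 + 1067 = 3179$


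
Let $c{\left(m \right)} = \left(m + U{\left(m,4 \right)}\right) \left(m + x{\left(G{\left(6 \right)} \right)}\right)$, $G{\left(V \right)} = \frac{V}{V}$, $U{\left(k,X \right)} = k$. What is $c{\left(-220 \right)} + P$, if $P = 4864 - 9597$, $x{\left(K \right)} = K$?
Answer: $91627$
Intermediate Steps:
$G{\left(V \right)} = 1$
$c{\left(m \right)} = 2 m \left(1 + m\right)$ ($c{\left(m \right)} = \left(m + m\right) \left(m + 1\right) = 2 m \left(1 + m\right)$)
$P = -4733$ ($P = 4864 - 9597 = -4733$)
$c{\left(-220 \right)} + P = 2 \left(-220\right) \left(1 - 220\right) - 4733 = 2 \left(-220\right) \left(-219\right) - 4733 = 96360 - 4733 = 91627$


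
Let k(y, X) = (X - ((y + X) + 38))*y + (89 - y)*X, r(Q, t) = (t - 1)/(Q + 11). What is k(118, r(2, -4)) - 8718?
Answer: -352493/13 ≈ -27115.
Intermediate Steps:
r(Q, t) = (-1 + t)/(11 + Q)
k(y, X) = X*(89 - y) + y*(-38 - y) (k(y, X) = (X - ((X + y) + 38))*y + X*(89 - y) = (X - (38 + X + y))*y + X*(89 - y) = (X + (-38 - X - y))*y + X*(89 - y) = (-38 - y)*y + X*(89 - y) = y*(-38 - y) + X*(89 - y) = X*(89 - y) + y*(-38 - y))
k(118, r(2, -4)) - 8718 = (-1*118² - 38*118 + 89*((-1 - 4)/(11 + 2)) - 1*(-1 - 4)/(11 + 2)*118) - 8718 = (-1*13924 - 4484 + 89*(-5/13) - 1*-5/13*118) - 8718 = (-13924 - 4484 + 89*((1/13)*(-5)) - 1*(1/13)*(-5)*118) - 8718 = (-13924 - 4484 + 89*(-5/13) - 1*(-5/13)*118) - 8718 = (-13924 - 4484 - 445/13 + 590/13) - 8718 = -239159/13 - 8718 = -352493/13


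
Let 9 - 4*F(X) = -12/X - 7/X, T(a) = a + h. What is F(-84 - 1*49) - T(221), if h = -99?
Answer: -1677/14 ≈ -119.79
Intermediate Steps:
T(a) = -99 + a (T(a) = a - 99 = -99 + a)
F(X) = 9/4 + 19/(4*X) (F(X) = 9/4 - (-12/X - 7/X)/4 = 9/4 - (-19)/(4*X) = 9/4 + 19/(4*X))
F(-84 - 1*49) - T(221) = (19 + 9*(-84 - 1*49))/(4*(-84 - 1*49)) - (-99 + 221) = (19 + 9*(-84 - 49))/(4*(-84 - 49)) - 1*122 = (¼)*(19 + 9*(-133))/(-133) - 122 = (¼)*(-1/133)*(19 - 1197) - 122 = (¼)*(-1/133)*(-1178) - 122 = 31/14 - 122 = -1677/14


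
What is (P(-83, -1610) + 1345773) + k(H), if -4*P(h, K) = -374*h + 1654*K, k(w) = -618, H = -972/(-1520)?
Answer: 4006259/2 ≈ 2.0031e+6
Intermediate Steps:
H = 243/380 (H = -972*(-1/1520) = 243/380 ≈ 0.63947)
P(h, K) = -827*K/2 + 187*h/2 (P(h, K) = -(-374*h + 1654*K)/4 = -827*K/2 + 187*h/2)
(P(-83, -1610) + 1345773) + k(H) = ((-827/2*(-1610) + (187/2)*(-83)) + 1345773) - 618 = ((665735 - 15521/2) + 1345773) - 618 = (1315949/2 + 1345773) - 618 = 4007495/2 - 618 = 4006259/2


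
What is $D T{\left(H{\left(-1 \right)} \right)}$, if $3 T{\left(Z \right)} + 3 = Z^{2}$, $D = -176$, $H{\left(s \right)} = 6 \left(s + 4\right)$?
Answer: $-18832$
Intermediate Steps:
$H{\left(s \right)} = 24 + 6 s$ ($H{\left(s \right)} = 6 \left(4 + s\right) = 24 + 6 s$)
$T{\left(Z \right)} = -1 + \frac{Z^{2}}{3}$
$D T{\left(H{\left(-1 \right)} \right)} = - 176 \left(-1 + \frac{\left(24 + 6 \left(-1\right)\right)^{2}}{3}\right) = - 176 \left(-1 + \frac{\left(24 - 6\right)^{2}}{3}\right) = - 176 \left(-1 + \frac{18^{2}}{3}\right) = - 176 \left(-1 + \frac{1}{3} \cdot 324\right) = - 176 \left(-1 + 108\right) = \left(-176\right) 107 = -18832$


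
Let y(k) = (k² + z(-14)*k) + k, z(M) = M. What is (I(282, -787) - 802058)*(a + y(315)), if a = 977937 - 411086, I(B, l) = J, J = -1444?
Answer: -531903057462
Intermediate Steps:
I(B, l) = -1444
y(k) = k² - 13*k (y(k) = (k² - 14*k) + k = k² - 13*k)
a = 566851
(I(282, -787) - 802058)*(a + y(315)) = (-1444 - 802058)*(566851 + 315*(-13 + 315)) = -803502*(566851 + 315*302) = -803502*(566851 + 95130) = -803502*661981 = -531903057462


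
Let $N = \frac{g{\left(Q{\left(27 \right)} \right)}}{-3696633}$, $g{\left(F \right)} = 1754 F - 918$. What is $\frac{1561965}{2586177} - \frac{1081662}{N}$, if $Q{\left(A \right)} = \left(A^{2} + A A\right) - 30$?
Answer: $\frac{33793633650193292}{21160962273} \approx 1.597 \cdot 10^{6}$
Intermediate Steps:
$Q{\left(A \right)} = -30 + 2 A^{2}$ ($Q{\left(A \right)} = \left(A^{2} + A^{2}\right) - 30 = 2 A^{2} - 30 = -30 + 2 A^{2}$)
$g{\left(F \right)} = -918 + 1754 F$
$N = - \frac{49094}{72483}$ ($N = \frac{-918 + 1754 \left(-30 + 2 \cdot 27^{2}\right)}{-3696633} = \left(-918 + 1754 \left(-30 + 2 \cdot 729\right)\right) \left(- \frac{1}{3696633}\right) = \left(-918 + 1754 \left(-30 + 1458\right)\right) \left(- \frac{1}{3696633}\right) = \left(-918 + 1754 \cdot 1428\right) \left(- \frac{1}{3696633}\right) = \left(-918 + 2504712\right) \left(- \frac{1}{3696633}\right) = 2503794 \left(- \frac{1}{3696633}\right) = - \frac{49094}{72483} \approx -0.67732$)
$\frac{1561965}{2586177} - \frac{1081662}{N} = \frac{1561965}{2586177} - \frac{1081662}{- \frac{49094}{72483}} = 1561965 \cdot \frac{1}{2586177} - - \frac{39201053373}{24547} = \frac{520655}{862059} + \frac{39201053373}{24547} = \frac{33793633650193292}{21160962273}$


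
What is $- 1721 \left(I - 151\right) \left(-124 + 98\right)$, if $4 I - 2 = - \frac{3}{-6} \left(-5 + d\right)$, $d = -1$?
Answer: $- \frac{13535665}{2} \approx -6.7678 \cdot 10^{6}$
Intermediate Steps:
$I = - \frac{1}{4}$ ($I = \frac{1}{2} + \frac{- \frac{3}{-6} \left(-5 - 1\right)}{4} = \frac{1}{2} + \frac{\left(-3\right) \left(- \frac{1}{6}\right) \left(-6\right)}{4} = \frac{1}{2} + \frac{\frac{1}{2} \left(-6\right)}{4} = \frac{1}{2} + \frac{1}{4} \left(-3\right) = \frac{1}{2} - \frac{3}{4} = - \frac{1}{4} \approx -0.25$)
$- 1721 \left(I - 151\right) \left(-124 + 98\right) = - 1721 \left(- \frac{1}{4} - 151\right) \left(-124 + 98\right) = - 1721 \left(\left(- \frac{605}{4}\right) \left(-26\right)\right) = \left(-1721\right) \frac{7865}{2} = - \frac{13535665}{2}$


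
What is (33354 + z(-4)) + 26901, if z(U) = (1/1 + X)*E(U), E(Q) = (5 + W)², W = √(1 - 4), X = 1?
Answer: 60299 + 20*I*√3 ≈ 60299.0 + 34.641*I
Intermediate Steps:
W = I*√3 (W = √(-3) = I*√3 ≈ 1.732*I)
E(Q) = (5 + I*√3)²
z(U) = 2*(5 + I*√3)² (z(U) = (1/1 + 1)*(5 + I*√3)² = (1*1 + 1)*(5 + I*√3)² = (1 + 1)*(5 + I*√3)² = 2*(5 + I*√3)²)
(33354 + z(-4)) + 26901 = (33354 + (44 + 20*I*√3)) + 26901 = (33398 + 20*I*√3) + 26901 = 60299 + 20*I*√3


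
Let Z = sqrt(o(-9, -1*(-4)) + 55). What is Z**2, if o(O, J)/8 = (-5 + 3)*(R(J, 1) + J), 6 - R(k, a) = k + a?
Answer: -25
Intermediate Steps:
R(k, a) = 6 - a - k (R(k, a) = 6 - (k + a) = 6 - (a + k) = 6 + (-a - k) = 6 - a - k)
o(O, J) = -80 (o(O, J) = 8*((-5 + 3)*((6 - 1*1 - J) + J)) = 8*(-2*((6 - 1 - J) + J)) = 8*(-2*((5 - J) + J)) = 8*(-2*5) = 8*(-10) = -80)
Z = 5*I (Z = sqrt(-80 + 55) = sqrt(-25) = 5*I ≈ 5.0*I)
Z**2 = (5*I)**2 = -25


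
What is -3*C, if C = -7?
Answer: 21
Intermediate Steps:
-3*C = -3*(-7) = 21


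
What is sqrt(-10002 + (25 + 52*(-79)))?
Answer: 3*I*sqrt(1565) ≈ 118.68*I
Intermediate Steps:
sqrt(-10002 + (25 + 52*(-79))) = sqrt(-10002 + (25 - 4108)) = sqrt(-10002 - 4083) = sqrt(-14085) = 3*I*sqrt(1565)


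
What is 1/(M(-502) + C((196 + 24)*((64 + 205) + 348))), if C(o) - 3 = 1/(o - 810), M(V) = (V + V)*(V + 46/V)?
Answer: 134930/68018617791 ≈ 1.9837e-6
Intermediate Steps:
M(V) = 2*V*(V + 46/V) (M(V) = (2*V)*(V + 46/V) = 2*V*(V + 46/V))
C(o) = 3 + 1/(-810 + o) (C(o) = 3 + 1/(o - 810) = 3 + 1/(-810 + o))
1/(M(-502) + C((196 + 24)*((64 + 205) + 348))) = 1/((92 + 2*(-502)²) + (-2429 + 3*((196 + 24)*((64 + 205) + 348)))/(-810 + (196 + 24)*((64 + 205) + 348))) = 1/((92 + 2*252004) + (-2429 + 3*(220*(269 + 348)))/(-810 + 220*(269 + 348))) = 1/((92 + 504008) + (-2429 + 3*(220*617))/(-810 + 220*617)) = 1/(504100 + (-2429 + 3*135740)/(-810 + 135740)) = 1/(504100 + (-2429 + 407220)/134930) = 1/(504100 + (1/134930)*404791) = 1/(504100 + 404791/134930) = 1/(68018617791/134930) = 134930/68018617791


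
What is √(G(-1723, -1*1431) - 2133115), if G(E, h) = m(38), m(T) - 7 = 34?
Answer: I*√2133074 ≈ 1460.5*I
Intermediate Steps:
m(T) = 41 (m(T) = 7 + 34 = 41)
G(E, h) = 41
√(G(-1723, -1*1431) - 2133115) = √(41 - 2133115) = √(-2133074) = I*√2133074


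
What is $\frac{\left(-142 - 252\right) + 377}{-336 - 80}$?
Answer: $\frac{17}{416} \approx 0.040865$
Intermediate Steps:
$\frac{\left(-142 - 252\right) + 377}{-336 - 80} = \frac{\left(-142 - 252\right) + 377}{-416} = \left(-394 + 377\right) \left(- \frac{1}{416}\right) = \left(-17\right) \left(- \frac{1}{416}\right) = \frac{17}{416}$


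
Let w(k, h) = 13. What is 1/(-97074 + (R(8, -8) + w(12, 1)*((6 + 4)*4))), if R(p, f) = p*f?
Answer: -1/96618 ≈ -1.0350e-5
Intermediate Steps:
R(p, f) = f*p
1/(-97074 + (R(8, -8) + w(12, 1)*((6 + 4)*4))) = 1/(-97074 + (-8*8 + 13*((6 + 4)*4))) = 1/(-97074 + (-64 + 13*(10*4))) = 1/(-97074 + (-64 + 13*40)) = 1/(-97074 + (-64 + 520)) = 1/(-97074 + 456) = 1/(-96618) = -1/96618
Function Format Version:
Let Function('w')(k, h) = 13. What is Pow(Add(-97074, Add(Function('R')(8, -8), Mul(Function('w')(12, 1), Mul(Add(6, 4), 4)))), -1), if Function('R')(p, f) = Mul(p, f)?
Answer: Rational(-1, 96618) ≈ -1.0350e-5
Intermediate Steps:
Function('R')(p, f) = Mul(f, p)
Pow(Add(-97074, Add(Function('R')(8, -8), Mul(Function('w')(12, 1), Mul(Add(6, 4), 4)))), -1) = Pow(Add(-97074, Add(Mul(-8, 8), Mul(13, Mul(Add(6, 4), 4)))), -1) = Pow(Add(-97074, Add(-64, Mul(13, Mul(10, 4)))), -1) = Pow(Add(-97074, Add(-64, Mul(13, 40))), -1) = Pow(Add(-97074, Add(-64, 520)), -1) = Pow(Add(-97074, 456), -1) = Pow(-96618, -1) = Rational(-1, 96618)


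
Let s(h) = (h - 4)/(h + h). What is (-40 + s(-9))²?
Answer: 499849/324 ≈ 1542.7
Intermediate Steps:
s(h) = (-4 + h)/(2*h) (s(h) = (-4 + h)/((2*h)) = (-4 + h)*(1/(2*h)) = (-4 + h)/(2*h))
(-40 + s(-9))² = (-40 + (½)*(-4 - 9)/(-9))² = (-40 + (½)*(-⅑)*(-13))² = (-40 + 13/18)² = (-707/18)² = 499849/324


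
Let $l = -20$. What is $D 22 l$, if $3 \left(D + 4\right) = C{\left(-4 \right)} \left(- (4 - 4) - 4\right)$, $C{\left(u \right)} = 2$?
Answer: $\frac{8800}{3} \approx 2933.3$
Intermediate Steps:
$D = - \frac{20}{3}$ ($D = -4 + \frac{2 \left(- (4 - 4) - 4\right)}{3} = -4 + \frac{2 \left(\left(-1\right) 0 - 4\right)}{3} = -4 + \frac{2 \left(0 - 4\right)}{3} = -4 + \frac{2 \left(-4\right)}{3} = -4 + \frac{1}{3} \left(-8\right) = -4 - \frac{8}{3} = - \frac{20}{3} \approx -6.6667$)
$D 22 l = \left(- \frac{20}{3}\right) 22 \left(-20\right) = \left(- \frac{440}{3}\right) \left(-20\right) = \frac{8800}{3}$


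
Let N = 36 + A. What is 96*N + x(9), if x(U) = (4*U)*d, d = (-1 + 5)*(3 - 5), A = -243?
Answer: -20160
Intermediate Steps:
d = -8 (d = 4*(-2) = -8)
x(U) = -32*U (x(U) = (4*U)*(-8) = -32*U)
N = -207 (N = 36 - 243 = -207)
96*N + x(9) = 96*(-207) - 32*9 = -19872 - 288 = -20160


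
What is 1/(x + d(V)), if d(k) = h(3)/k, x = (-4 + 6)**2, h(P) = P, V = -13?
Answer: 13/49 ≈ 0.26531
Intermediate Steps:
x = 4 (x = 2**2 = 4)
d(k) = 3/k
1/(x + d(V)) = 1/(4 + 3/(-13)) = 1/(4 + 3*(-1/13)) = 1/(4 - 3/13) = 1/(49/13) = 13/49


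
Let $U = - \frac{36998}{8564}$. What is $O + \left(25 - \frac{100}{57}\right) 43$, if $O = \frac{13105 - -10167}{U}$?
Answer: $- \frac{4626109603}{1054443} \approx -4387.3$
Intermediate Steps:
$U = - \frac{18499}{4282}$ ($U = \left(-36998\right) \frac{1}{8564} = - \frac{18499}{4282} \approx -4.3202$)
$O = - \frac{99650704}{18499}$ ($O = \frac{13105 - -10167}{- \frac{18499}{4282}} = \left(13105 + 10167\right) \left(- \frac{4282}{18499}\right) = 23272 \left(- \frac{4282}{18499}\right) = - \frac{99650704}{18499} \approx -5386.8$)
$O + \left(25 - \frac{100}{57}\right) 43 = - \frac{99650704}{18499} + \left(25 - \frac{100}{57}\right) 43 = - \frac{99650704}{18499} + \frac{1325}{57} \cdot 43 = - \frac{99650704}{18499} + \frac{56975}{57} = - \frac{4626109603}{1054443}$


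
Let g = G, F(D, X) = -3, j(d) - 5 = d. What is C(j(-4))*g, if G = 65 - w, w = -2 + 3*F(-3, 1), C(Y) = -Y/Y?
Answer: -76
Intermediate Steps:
j(d) = 5 + d
C(Y) = -1 (C(Y) = -1*1 = -1)
w = -11 (w = -2 + 3*(-3) = -2 - 9 = -11)
G = 76 (G = 65 - 1*(-11) = 65 + 11 = 76)
g = 76
C(j(-4))*g = -1*76 = -76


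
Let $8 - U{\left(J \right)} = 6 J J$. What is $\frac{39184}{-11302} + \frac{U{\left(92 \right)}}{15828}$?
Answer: $- \frac{149259338}{22361007} \approx -6.675$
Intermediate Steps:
$U{\left(J \right)} = 8 - 6 J^{2}$ ($U{\left(J \right)} = 8 - 6 J J = 8 - 6 J^{2}$)
$\frac{39184}{-11302} + \frac{U{\left(92 \right)}}{15828} = \frac{39184}{-11302} + \frac{8 - 6 \cdot 92^{2}}{15828} = 39184 \left(- \frac{1}{11302}\right) + \left(8 - 50784\right) \frac{1}{15828} = - \frac{19592}{5651} + \left(8 - 50784\right) \frac{1}{15828} = - \frac{19592}{5651} - \frac{12694}{3957} = - \frac{149259338}{22361007}$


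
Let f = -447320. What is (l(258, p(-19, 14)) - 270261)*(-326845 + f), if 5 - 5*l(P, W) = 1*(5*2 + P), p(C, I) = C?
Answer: 209267328144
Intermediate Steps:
l(P, W) = -1 - P/5 (l(P, W) = 1 - (5*2 + P)/5 = 1 - (10 + P)/5 = 1 + (-2 - P/5) = -1 - P/5)
(l(258, p(-19, 14)) - 270261)*(-326845 + f) = ((-1 - ⅕*258) - 270261)*(-326845 - 447320) = ((-1 - 258/5) - 270261)*(-774165) = (-263/5 - 270261)*(-774165) = -1351568/5*(-774165) = 209267328144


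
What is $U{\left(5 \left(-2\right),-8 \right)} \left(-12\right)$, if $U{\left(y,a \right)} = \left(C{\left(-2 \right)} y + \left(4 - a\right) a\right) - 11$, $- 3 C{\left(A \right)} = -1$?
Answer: $1324$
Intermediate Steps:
$C{\left(A \right)} = \frac{1}{3}$ ($C{\left(A \right)} = \left(- \frac{1}{3}\right) \left(-1\right) = \frac{1}{3}$)
$U{\left(y,a \right)} = -11 + \frac{y}{3} + a \left(4 - a\right)$ ($U{\left(y,a \right)} = \left(\frac{y}{3} + \left(4 - a\right) a\right) - 11 = \left(\frac{y}{3} + a \left(4 - a\right)\right) - 11 = -11 + \frac{y}{3} + a \left(4 - a\right)$)
$U{\left(5 \left(-2\right),-8 \right)} \left(-12\right) = \left(-11 - \left(-8\right)^{2} + 4 \left(-8\right) + \frac{5 \left(-2\right)}{3}\right) \left(-12\right) = \left(-11 - 64 - 32 + \frac{1}{3} \left(-10\right)\right) \left(-12\right) = \left(-11 - 64 - 32 - \frac{10}{3}\right) \left(-12\right) = \left(- \frac{331}{3}\right) \left(-12\right) = 1324$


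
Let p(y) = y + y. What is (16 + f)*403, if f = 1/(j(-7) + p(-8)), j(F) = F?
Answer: 147901/23 ≈ 6430.5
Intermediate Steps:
p(y) = 2*y
f = -1/23 (f = 1/(-7 + 2*(-8)) = 1/(-7 - 16) = 1/(-23) = -1/23 ≈ -0.043478)
(16 + f)*403 = (16 - 1/23)*403 = (367/23)*403 = 147901/23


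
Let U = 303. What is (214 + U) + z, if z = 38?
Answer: 555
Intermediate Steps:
(214 + U) + z = (214 + 303) + 38 = 517 + 38 = 555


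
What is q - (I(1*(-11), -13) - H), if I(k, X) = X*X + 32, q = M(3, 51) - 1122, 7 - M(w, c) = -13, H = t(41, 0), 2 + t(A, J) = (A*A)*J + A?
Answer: -1264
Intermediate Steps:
t(A, J) = -2 + A + J*A**2 (t(A, J) = -2 + ((A*A)*J + A) = -2 + (A**2*J + A) = -2 + (J*A**2 + A) = -2 + (A + J*A**2) = -2 + A + J*A**2)
H = 39 (H = -2 + 41 + 0*41**2 = -2 + 41 + 0*1681 = -2 + 41 + 0 = 39)
M(w, c) = 20 (M(w, c) = 7 - 1*(-13) = 7 + 13 = 20)
q = -1102 (q = 20 - 1122 = -1102)
I(k, X) = 32 + X**2 (I(k, X) = X**2 + 32 = 32 + X**2)
q - (I(1*(-11), -13) - H) = -1102 - ((32 + (-13)**2) - 1*39) = -1102 - ((32 + 169) - 39) = -1102 - (201 - 39) = -1102 - 1*162 = -1102 - 162 = -1264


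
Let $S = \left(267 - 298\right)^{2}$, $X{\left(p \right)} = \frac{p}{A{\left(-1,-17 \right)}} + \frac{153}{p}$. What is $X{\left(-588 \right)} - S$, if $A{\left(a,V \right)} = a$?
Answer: $- \frac{73159}{196} \approx -373.26$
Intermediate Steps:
$X{\left(p \right)} = - p + \frac{153}{p}$ ($X{\left(p \right)} = \frac{p}{-1} + \frac{153}{p} = p \left(-1\right) + \frac{153}{p} = - p + \frac{153}{p}$)
$S = 961$ ($S = \left(-31\right)^{2} = 961$)
$X{\left(-588 \right)} - S = \left(\left(-1\right) \left(-588\right) + \frac{153}{-588}\right) - 961 = \left(588 + 153 \left(- \frac{1}{588}\right)\right) - 961 = \left(588 - \frac{51}{196}\right) - 961 = \frac{115197}{196} - 961 = - \frac{73159}{196}$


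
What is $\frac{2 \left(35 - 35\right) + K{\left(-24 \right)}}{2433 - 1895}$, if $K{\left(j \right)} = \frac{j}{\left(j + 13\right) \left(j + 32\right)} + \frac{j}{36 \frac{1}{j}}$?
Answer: $\frac{179}{5918} \approx 0.030247$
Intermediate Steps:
$K{\left(j \right)} = \frac{j^{2}}{36} + \frac{j}{\left(13 + j\right) \left(32 + j\right)}$ ($K{\left(j \right)} = \frac{j}{\left(13 + j\right) \left(32 + j\right)} + j \frac{j}{36} = j \frac{1}{\left(13 + j\right) \left(32 + j\right)} + \frac{j^{2}}{36} = \frac{j}{\left(13 + j\right) \left(32 + j\right)} + \frac{j^{2}}{36} = \frac{j^{2}}{36} + \frac{j}{\left(13 + j\right) \left(32 + j\right)}$)
$\frac{2 \left(35 - 35\right) + K{\left(-24 \right)}}{2433 - 1895} = \frac{2 \left(35 - 35\right) + \frac{1}{36} \left(-24\right) \frac{1}{416 + \left(-24\right)^{2} + 45 \left(-24\right)} \left(36 + \left(-24\right)^{3} + 45 \left(-24\right)^{2} + 416 \left(-24\right)\right)}{2433 - 1895} = \frac{2 \cdot 0 + \frac{1}{36} \left(-24\right) \frac{1}{416 + 576 - 1080} \left(36 - 13824 + 45 \cdot 576 - 9984\right)}{538} = \left(0 + \frac{1}{36} \left(-24\right) \frac{1}{-88} \left(36 - 13824 + 25920 - 9984\right)\right) \frac{1}{538} = \left(0 + \frac{1}{36} \left(-24\right) \left(- \frac{1}{88}\right) 2148\right) \frac{1}{538} = \left(0 + \frac{179}{11}\right) \frac{1}{538} = \frac{179}{11} \cdot \frac{1}{538} = \frac{179}{5918}$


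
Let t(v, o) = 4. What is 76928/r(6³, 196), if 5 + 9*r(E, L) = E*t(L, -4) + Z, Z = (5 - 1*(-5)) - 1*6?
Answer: 692352/863 ≈ 802.26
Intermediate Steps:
Z = 4 (Z = (5 + 5) - 6 = 10 - 6 = 4)
r(E, L) = -⅑ + 4*E/9 (r(E, L) = -5/9 + (E*4 + 4)/9 = -5/9 + (4*E + 4)/9 = -5/9 + (4 + 4*E)/9 = -5/9 + (4/9 + 4*E/9) = -⅑ + 4*E/9)
76928/r(6³, 196) = 76928/(-⅑ + (4/9)*6³) = 76928/(-⅑ + (4/9)*216) = 76928/(-⅑ + 96) = 76928/(863/9) = 76928*(9/863) = 692352/863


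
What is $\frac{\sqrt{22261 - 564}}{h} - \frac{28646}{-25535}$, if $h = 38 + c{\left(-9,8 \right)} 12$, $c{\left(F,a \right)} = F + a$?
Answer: $\frac{28646}{25535} + \frac{\sqrt{21697}}{26} \approx 6.7872$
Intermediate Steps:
$h = 26$ ($h = 38 + \left(-9 + 8\right) 12 = 38 - 12 = 26$)
$\frac{\sqrt{22261 - 564}}{h} - \frac{28646}{-25535} = \frac{\sqrt{22261 - 564}}{26} - \frac{28646}{-25535} = \sqrt{21697} \cdot \frac{1}{26} - - \frac{28646}{25535} = \frac{\sqrt{21697}}{26} + \frac{28646}{25535} = \frac{28646}{25535} + \frac{\sqrt{21697}}{26}$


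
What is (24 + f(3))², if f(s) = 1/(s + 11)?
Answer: 113569/196 ≈ 579.43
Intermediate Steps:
f(s) = 1/(11 + s)
(24 + f(3))² = (24 + 1/(11 + 3))² = (24 + 1/14)² = (337/14)² = 113569/196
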